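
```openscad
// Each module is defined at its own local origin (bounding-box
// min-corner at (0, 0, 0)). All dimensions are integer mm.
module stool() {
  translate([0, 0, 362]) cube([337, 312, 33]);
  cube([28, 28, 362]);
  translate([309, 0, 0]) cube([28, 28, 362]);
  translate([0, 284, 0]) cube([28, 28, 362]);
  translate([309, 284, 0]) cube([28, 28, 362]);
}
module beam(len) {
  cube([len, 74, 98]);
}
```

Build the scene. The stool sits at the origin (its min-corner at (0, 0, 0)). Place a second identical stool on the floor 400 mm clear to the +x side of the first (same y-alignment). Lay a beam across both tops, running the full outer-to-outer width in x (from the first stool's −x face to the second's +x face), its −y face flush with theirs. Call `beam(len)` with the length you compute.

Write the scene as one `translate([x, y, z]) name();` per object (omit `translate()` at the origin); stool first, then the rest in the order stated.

stool();
translate([737, 0, 0]) stool();
translate([0, 0, 395]) beam(1074);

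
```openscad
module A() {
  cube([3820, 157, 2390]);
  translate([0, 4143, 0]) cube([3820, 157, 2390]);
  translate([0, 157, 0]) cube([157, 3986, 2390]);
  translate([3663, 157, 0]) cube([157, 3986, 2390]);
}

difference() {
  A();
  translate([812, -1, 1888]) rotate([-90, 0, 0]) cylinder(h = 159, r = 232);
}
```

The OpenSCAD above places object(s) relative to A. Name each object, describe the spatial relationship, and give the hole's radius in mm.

The subtracted cylinder has r = 232 mm.

A is a house frame. The house frame has a circular hole through its front wall. The hole's radius is 232 mm.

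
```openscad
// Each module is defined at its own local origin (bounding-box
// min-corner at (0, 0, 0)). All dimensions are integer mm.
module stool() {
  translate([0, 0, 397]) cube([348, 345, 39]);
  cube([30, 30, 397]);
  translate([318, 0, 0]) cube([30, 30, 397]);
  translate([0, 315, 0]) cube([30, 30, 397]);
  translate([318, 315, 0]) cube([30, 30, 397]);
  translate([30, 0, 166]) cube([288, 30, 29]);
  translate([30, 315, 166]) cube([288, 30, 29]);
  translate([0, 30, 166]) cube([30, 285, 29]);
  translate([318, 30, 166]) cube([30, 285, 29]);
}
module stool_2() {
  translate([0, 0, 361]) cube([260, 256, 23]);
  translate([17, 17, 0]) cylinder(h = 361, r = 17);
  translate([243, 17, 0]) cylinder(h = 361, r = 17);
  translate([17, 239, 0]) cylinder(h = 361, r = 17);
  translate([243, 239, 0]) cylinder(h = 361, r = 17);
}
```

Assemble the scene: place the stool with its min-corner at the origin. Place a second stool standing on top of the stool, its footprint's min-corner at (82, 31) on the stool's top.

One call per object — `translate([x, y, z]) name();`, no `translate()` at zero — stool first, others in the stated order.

stool();
translate([82, 31, 436]) stool_2();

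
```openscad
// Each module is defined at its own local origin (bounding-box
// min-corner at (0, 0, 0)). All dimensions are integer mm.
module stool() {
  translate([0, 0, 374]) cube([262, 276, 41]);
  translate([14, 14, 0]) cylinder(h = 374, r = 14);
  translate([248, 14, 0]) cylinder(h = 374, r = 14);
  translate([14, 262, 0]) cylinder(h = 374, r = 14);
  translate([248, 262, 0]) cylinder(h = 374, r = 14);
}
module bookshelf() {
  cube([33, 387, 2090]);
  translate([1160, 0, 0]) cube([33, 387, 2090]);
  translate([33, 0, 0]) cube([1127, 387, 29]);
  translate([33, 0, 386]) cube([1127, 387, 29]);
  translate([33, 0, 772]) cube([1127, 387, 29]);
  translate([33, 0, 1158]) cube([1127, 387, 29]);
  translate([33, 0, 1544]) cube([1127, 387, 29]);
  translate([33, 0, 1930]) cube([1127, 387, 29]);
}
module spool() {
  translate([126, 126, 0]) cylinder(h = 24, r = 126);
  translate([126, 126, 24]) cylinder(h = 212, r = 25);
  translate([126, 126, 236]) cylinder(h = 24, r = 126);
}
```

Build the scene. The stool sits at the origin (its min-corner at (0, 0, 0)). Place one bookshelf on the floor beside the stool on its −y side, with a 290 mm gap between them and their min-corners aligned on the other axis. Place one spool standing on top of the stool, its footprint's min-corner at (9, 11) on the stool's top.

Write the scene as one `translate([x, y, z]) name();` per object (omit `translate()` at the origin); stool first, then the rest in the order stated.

stool();
translate([0, -677, 0]) bookshelf();
translate([9, 11, 415]) spool();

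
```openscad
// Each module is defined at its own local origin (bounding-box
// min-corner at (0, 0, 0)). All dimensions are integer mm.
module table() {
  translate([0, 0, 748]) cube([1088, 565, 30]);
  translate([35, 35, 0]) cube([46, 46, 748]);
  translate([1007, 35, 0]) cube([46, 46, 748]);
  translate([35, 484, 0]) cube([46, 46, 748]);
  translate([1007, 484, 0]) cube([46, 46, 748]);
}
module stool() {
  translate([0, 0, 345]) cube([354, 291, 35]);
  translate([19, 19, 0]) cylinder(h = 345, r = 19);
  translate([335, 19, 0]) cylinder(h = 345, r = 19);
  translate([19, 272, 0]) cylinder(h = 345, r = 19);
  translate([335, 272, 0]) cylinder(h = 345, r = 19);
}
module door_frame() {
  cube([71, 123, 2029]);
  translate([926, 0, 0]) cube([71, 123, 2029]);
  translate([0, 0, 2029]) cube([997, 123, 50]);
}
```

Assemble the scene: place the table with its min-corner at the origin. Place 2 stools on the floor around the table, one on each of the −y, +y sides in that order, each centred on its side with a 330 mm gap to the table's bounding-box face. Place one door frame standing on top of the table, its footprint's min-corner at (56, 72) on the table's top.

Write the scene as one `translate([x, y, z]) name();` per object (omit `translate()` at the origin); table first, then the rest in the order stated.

table();
translate([367, -621, 0]) stool();
translate([367, 895, 0]) stool();
translate([56, 72, 778]) door_frame();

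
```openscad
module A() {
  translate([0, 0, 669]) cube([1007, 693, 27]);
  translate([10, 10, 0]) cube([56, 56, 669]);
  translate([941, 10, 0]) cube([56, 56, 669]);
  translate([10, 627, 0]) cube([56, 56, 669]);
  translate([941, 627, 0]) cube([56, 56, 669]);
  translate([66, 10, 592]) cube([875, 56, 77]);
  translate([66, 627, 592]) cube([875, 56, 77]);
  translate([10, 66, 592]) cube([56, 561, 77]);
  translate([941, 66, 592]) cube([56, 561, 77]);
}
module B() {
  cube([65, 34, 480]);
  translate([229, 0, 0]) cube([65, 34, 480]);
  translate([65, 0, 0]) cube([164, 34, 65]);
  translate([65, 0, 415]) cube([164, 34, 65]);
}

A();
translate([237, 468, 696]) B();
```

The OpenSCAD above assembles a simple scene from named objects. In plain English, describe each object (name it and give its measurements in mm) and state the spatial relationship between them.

A is a rectangular dining table. The top is 1007×693×27 mm with its upper surface at z = 696 mm. It stands on four 56×56 mm square legs, each inset 10 mm from the nearest pair of top edges, running from the floor to the underside of the top. Four apron rails, 56 mm thick and 77 mm tall, run between adjacent legs with their top edges flush with the underside of the top and their outer faces flush with the legs' outer faces.

B is a picture frame with a 164×350 mm rectangular opening (x by z) and a uniform 65 mm border on every side. Frame depth is 34 mm along y. It is built from two vertical stiles running the full outside height and two horizontal rails spanning the gap between the stiles.

The picture frame is on top of the table.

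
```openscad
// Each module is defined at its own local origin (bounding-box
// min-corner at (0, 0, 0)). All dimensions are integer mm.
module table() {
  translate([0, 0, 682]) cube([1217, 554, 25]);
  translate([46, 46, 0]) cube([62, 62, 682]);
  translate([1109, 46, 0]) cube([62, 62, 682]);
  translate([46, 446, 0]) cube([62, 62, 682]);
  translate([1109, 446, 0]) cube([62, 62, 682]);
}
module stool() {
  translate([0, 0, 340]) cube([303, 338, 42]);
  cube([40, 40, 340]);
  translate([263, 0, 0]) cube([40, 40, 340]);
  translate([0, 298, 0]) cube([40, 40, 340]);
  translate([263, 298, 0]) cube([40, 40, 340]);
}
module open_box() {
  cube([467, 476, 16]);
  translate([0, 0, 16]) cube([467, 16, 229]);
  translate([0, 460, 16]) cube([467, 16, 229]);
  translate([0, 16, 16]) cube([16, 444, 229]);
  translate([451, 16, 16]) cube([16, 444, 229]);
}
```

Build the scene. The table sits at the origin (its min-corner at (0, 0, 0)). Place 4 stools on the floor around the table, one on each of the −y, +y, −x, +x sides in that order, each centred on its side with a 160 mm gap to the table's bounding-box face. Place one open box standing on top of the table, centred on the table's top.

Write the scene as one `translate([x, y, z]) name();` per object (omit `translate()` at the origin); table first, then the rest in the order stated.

table();
translate([457, -498, 0]) stool();
translate([457, 714, 0]) stool();
translate([-463, 108, 0]) stool();
translate([1377, 108, 0]) stool();
translate([375, 39, 707]) open_box();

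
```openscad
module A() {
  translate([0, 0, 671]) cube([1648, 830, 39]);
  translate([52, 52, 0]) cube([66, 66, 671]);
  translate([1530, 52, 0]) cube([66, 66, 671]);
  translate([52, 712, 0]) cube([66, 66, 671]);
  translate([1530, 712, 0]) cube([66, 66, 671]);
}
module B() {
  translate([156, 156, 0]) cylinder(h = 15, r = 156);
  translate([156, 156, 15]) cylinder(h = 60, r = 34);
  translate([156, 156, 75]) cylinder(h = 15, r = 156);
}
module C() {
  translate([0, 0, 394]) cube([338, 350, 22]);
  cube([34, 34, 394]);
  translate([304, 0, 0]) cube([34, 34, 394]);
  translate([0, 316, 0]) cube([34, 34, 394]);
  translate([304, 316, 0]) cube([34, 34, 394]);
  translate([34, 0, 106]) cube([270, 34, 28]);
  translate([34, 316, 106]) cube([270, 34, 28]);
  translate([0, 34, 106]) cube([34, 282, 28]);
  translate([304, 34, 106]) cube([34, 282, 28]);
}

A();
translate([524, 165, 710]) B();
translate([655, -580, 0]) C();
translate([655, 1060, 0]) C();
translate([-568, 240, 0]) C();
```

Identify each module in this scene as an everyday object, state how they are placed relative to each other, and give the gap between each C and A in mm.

A is a table. B is a spool. C is a stool. The spool is on top of the table. Three stools sit around the table at the −y, +y, −x sides. The gap between each stool and the table is 230 mm.

Each stool's nearest face is 230 mm from the table's bounding box.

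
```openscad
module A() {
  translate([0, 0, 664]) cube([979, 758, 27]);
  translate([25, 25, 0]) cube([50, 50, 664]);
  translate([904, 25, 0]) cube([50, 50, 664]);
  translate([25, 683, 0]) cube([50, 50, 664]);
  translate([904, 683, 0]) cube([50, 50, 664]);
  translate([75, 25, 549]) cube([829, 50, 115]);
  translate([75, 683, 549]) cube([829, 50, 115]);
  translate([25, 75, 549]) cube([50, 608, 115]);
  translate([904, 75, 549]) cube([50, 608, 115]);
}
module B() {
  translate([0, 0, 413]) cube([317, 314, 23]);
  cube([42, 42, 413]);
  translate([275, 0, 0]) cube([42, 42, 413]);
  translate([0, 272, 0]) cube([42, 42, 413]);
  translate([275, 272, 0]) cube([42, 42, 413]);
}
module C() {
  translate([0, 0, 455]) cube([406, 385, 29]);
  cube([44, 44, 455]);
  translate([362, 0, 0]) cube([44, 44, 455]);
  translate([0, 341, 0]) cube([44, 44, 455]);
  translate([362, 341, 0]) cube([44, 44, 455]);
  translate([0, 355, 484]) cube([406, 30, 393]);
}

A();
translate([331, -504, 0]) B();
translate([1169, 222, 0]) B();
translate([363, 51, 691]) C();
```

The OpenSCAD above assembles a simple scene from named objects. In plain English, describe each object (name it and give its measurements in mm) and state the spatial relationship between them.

A is a table: top 979 mm (x) × 758 mm (y), 27 mm thick, upper face at z = 691 mm, on four 50×50 mm square legs, each inset 25 mm from the nearest pair of top edges, running from z = 0 to the bottom of the top. Four apron rails, 50 mm thick and 115 mm tall, run between adjacent legs with their top edges flush with the underside of the top and their outer faces flush with the legs' outer faces.

B is a simple wooden stool: a rectangular seat 317 mm (x) by 314 mm (y), 23 mm thick, top face at z = 436 mm, on four square legs, each 42×42 mm in cross-section. The legs rest on z = 0, each flush with a corner of the seat.

C is a chair: 406×385 mm seat, 29 mm thick, top at z = 484 mm, on four 44 mm square corner legs flush with the seat edges. A 30 mm thick backrest slab spans the full seat width, extending 393 mm above the seat top, its back face flush with the seat's +y edge.

Two stools sit around the table at the −y, +x sides. The chair is on top of the table.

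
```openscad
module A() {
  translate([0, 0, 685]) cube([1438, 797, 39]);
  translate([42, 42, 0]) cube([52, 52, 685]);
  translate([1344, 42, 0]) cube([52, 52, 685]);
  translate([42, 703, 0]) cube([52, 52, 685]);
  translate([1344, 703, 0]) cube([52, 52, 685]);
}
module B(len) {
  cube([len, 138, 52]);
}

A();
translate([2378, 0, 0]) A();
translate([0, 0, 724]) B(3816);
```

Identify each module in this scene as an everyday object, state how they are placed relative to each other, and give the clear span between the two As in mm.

Second table starts at x = 2378; first ends at x = 1438; clear span = 2378 − 1438 = 940 mm.

A is a table. B is a beam. A beam spans the tops of two tables. The clear span between the two tables is 940 mm.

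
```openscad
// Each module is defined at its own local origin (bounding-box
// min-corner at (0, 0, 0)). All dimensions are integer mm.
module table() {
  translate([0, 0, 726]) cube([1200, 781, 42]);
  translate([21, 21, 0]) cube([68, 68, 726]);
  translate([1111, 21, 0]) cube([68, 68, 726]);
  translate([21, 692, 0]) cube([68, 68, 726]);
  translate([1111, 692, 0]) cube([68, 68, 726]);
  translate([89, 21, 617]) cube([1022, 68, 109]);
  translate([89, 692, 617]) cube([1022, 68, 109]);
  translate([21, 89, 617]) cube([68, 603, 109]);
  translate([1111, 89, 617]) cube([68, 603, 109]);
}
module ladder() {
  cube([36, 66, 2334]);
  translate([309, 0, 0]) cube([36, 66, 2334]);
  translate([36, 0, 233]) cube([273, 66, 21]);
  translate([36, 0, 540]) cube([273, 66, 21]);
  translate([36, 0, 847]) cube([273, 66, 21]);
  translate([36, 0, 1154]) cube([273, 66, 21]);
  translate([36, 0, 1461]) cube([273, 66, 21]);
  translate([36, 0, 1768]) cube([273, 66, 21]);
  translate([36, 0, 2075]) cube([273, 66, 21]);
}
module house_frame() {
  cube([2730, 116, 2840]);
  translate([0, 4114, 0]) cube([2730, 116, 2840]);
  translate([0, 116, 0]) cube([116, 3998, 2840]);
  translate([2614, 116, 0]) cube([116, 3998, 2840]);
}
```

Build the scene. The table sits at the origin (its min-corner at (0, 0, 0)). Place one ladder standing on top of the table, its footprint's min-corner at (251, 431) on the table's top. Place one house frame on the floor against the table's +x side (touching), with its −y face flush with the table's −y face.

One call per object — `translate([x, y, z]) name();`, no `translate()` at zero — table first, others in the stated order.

table();
translate([251, 431, 768]) ladder();
translate([1200, 0, 0]) house_frame();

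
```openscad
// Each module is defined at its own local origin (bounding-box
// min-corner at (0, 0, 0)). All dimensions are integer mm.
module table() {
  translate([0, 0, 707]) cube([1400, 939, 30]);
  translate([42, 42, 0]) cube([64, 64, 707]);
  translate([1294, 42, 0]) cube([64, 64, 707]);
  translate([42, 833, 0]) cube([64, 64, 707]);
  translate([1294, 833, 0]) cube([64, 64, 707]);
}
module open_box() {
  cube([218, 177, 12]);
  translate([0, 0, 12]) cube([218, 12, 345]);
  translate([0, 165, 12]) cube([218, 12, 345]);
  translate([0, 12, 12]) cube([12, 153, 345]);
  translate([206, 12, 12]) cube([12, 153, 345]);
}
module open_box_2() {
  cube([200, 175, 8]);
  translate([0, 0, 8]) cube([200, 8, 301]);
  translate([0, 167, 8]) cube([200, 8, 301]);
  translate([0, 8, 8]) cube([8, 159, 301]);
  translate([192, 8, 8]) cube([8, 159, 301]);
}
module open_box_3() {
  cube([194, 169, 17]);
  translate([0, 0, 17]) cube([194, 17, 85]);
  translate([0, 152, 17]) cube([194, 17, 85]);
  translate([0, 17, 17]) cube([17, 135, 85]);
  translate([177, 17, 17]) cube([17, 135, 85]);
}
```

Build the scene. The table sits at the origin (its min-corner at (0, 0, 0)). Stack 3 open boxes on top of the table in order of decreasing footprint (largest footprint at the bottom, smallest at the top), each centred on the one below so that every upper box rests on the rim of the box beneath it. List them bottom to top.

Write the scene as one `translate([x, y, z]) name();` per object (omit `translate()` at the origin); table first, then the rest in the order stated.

table();
translate([591, 381, 737]) open_box();
translate([600, 382, 1094]) open_box_2();
translate([603, 385, 1403]) open_box_3();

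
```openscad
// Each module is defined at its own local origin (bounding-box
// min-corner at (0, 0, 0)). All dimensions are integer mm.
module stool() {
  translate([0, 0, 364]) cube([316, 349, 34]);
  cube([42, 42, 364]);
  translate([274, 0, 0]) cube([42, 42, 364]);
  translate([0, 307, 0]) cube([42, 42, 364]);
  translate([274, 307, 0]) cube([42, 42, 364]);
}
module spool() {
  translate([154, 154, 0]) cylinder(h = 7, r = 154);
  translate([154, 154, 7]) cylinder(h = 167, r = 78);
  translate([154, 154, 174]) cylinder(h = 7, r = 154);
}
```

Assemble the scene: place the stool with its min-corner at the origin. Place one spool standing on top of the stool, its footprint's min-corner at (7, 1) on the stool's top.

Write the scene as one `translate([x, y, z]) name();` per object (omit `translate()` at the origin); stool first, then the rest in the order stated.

stool();
translate([7, 1, 398]) spool();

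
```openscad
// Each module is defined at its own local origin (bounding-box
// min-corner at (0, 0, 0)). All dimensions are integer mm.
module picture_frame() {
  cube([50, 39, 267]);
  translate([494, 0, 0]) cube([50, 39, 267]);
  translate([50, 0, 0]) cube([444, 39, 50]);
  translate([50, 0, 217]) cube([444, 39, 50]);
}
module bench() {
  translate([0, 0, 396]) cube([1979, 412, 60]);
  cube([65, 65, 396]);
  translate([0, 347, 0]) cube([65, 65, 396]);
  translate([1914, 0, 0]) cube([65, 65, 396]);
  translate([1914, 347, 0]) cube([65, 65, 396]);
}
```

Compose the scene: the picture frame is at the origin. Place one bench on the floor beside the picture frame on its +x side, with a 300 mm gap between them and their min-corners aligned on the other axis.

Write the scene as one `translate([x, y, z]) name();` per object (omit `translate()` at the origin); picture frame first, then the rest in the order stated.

picture_frame();
translate([844, 0, 0]) bench();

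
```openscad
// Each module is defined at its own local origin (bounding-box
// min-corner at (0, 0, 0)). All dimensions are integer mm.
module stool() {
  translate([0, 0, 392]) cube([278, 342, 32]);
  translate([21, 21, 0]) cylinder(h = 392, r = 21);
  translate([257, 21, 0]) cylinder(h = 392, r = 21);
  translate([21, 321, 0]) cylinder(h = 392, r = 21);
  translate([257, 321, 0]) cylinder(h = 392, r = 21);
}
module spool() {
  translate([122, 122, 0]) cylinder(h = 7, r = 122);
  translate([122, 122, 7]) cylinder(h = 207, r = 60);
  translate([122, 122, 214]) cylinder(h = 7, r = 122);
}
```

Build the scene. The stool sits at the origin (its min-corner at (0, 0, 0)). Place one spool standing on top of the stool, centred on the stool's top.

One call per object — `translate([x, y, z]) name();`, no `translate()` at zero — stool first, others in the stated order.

stool();
translate([17, 49, 424]) spool();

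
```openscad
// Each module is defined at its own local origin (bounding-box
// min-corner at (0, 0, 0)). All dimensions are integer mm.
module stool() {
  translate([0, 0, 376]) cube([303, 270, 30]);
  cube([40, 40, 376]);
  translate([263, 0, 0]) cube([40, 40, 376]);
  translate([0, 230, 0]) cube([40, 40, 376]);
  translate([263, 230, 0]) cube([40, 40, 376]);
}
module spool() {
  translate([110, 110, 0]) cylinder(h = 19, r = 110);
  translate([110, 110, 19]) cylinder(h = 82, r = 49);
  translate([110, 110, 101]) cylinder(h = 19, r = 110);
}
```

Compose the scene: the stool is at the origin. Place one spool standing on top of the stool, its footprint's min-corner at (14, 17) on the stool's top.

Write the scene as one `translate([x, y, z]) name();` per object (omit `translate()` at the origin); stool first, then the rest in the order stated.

stool();
translate([14, 17, 406]) spool();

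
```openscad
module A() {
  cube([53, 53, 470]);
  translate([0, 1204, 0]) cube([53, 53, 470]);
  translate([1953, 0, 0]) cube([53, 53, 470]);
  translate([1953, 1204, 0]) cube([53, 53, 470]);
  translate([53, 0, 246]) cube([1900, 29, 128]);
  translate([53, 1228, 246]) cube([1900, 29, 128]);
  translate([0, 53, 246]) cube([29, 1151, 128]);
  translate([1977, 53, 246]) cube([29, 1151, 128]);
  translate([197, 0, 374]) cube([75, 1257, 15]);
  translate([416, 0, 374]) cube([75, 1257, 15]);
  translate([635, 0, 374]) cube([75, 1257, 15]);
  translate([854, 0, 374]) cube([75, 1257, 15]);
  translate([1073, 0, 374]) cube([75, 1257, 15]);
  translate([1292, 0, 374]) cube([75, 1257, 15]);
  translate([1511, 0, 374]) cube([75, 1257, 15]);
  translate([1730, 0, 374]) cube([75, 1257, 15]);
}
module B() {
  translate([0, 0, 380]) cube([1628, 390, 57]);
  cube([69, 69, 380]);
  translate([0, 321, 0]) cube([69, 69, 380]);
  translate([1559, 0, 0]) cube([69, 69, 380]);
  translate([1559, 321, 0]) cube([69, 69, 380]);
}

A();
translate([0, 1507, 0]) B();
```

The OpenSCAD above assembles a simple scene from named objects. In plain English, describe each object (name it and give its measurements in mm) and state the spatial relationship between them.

A is a bed frame 2006 mm long (x) by 1257 mm wide (y). Four 53×53 mm corner posts, 470 mm tall, at the corners of the footprint. Four rails of 29 mm thickness and 128 mm height run between adjacent posts with their undersides at z = 246 mm, their outer faces flush with the outside of the frame (the two x-running rails run between the posts' inner faces; the two y-running rails run between the posts' inner faces). 8 slats, each 75 mm wide (x) and 15 mm thick, lie across the top of the two x-running rails, running the full 1257 mm width of the frame in y; the slats are evenly spaced along x between the inner faces of the end posts with equal gaps (rounded down to the nearest mm) at the −x end and between each pair — any rounding remainder accumulates at the +x end.

B is a long wooden bench with a 1628 mm (x) × 390 mm (y) seat, 57 mm thick, its top surface 437 mm above the floor. Four 69 mm square legs at the seat corners, flush with the edges, run from z = 0 to the seat underside.

The bench is on the floor beside the bed frame on its +y side.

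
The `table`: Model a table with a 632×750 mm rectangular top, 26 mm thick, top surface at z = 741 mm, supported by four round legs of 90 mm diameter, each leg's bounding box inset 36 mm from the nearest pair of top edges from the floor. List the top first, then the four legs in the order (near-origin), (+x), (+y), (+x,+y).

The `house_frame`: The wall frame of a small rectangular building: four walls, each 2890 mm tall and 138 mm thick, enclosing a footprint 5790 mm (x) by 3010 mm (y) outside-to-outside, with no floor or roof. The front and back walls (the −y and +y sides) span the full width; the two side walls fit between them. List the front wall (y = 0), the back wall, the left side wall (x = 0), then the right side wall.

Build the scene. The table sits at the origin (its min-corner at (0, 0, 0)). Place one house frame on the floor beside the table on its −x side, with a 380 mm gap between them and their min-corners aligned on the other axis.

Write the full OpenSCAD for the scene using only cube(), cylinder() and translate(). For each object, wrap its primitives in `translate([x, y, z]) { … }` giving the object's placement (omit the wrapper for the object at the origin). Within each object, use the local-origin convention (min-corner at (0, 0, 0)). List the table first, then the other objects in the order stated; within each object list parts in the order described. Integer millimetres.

translate([0, 0, 715]) cube([632, 750, 26]);
translate([81, 81, 0]) cylinder(h = 715, r = 45);
translate([551, 81, 0]) cylinder(h = 715, r = 45);
translate([81, 669, 0]) cylinder(h = 715, r = 45);
translate([551, 669, 0]) cylinder(h = 715, r = 45);
translate([-6170, 0, 0]) {
  cube([5790, 138, 2890]);
  translate([0, 2872, 0]) cube([5790, 138, 2890]);
  translate([0, 138, 0]) cube([138, 2734, 2890]);
  translate([5652, 138, 0]) cube([138, 2734, 2890]);
}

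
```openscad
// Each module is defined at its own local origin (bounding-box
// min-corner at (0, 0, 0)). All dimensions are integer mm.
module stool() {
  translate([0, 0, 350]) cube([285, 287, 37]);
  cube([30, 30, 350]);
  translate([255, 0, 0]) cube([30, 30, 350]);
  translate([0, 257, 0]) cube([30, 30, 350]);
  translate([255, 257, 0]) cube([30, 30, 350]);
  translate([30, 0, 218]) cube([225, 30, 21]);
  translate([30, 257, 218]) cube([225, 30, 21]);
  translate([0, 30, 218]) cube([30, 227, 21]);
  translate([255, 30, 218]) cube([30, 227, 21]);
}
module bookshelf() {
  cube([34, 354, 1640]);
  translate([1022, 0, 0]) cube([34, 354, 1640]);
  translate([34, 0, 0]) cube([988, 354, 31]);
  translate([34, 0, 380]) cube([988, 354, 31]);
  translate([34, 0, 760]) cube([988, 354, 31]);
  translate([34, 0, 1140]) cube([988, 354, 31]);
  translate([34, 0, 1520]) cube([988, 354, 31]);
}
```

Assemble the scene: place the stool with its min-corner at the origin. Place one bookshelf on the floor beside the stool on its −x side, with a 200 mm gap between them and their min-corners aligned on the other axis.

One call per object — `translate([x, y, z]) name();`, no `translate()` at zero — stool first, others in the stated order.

stool();
translate([-1256, 0, 0]) bookshelf();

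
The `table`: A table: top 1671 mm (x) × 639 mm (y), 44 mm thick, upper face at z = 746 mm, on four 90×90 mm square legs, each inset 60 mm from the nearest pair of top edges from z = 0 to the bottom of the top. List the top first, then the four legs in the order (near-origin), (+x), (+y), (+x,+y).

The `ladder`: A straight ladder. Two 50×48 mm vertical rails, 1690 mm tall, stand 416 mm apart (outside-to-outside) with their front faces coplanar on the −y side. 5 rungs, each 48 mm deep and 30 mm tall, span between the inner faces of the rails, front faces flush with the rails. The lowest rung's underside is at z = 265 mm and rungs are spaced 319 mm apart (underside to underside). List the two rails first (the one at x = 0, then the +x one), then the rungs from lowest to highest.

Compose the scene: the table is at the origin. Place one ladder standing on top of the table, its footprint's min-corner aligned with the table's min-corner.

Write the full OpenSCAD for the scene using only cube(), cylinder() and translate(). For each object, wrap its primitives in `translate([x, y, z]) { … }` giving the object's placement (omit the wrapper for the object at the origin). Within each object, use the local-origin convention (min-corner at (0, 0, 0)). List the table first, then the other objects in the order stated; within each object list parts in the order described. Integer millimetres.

translate([0, 0, 702]) cube([1671, 639, 44]);
translate([60, 60, 0]) cube([90, 90, 702]);
translate([1521, 60, 0]) cube([90, 90, 702]);
translate([60, 489, 0]) cube([90, 90, 702]);
translate([1521, 489, 0]) cube([90, 90, 702]);
translate([0, 0, 746]) {
  cube([50, 48, 1690]);
  translate([366, 0, 0]) cube([50, 48, 1690]);
  translate([50, 0, 265]) cube([316, 48, 30]);
  translate([50, 0, 584]) cube([316, 48, 30]);
  translate([50, 0, 903]) cube([316, 48, 30]);
  translate([50, 0, 1222]) cube([316, 48, 30]);
  translate([50, 0, 1541]) cube([316, 48, 30]);
}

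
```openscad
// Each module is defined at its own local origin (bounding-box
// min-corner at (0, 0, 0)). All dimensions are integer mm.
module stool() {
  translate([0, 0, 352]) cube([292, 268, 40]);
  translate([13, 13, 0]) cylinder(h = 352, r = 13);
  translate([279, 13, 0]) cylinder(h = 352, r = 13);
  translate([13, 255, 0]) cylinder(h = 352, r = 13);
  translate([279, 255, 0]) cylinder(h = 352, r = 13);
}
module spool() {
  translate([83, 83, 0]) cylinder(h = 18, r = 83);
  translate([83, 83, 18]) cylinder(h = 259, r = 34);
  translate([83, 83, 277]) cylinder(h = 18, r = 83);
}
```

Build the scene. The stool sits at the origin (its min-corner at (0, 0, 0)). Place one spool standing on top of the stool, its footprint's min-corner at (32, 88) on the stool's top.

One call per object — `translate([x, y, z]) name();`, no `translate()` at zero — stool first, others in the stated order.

stool();
translate([32, 88, 392]) spool();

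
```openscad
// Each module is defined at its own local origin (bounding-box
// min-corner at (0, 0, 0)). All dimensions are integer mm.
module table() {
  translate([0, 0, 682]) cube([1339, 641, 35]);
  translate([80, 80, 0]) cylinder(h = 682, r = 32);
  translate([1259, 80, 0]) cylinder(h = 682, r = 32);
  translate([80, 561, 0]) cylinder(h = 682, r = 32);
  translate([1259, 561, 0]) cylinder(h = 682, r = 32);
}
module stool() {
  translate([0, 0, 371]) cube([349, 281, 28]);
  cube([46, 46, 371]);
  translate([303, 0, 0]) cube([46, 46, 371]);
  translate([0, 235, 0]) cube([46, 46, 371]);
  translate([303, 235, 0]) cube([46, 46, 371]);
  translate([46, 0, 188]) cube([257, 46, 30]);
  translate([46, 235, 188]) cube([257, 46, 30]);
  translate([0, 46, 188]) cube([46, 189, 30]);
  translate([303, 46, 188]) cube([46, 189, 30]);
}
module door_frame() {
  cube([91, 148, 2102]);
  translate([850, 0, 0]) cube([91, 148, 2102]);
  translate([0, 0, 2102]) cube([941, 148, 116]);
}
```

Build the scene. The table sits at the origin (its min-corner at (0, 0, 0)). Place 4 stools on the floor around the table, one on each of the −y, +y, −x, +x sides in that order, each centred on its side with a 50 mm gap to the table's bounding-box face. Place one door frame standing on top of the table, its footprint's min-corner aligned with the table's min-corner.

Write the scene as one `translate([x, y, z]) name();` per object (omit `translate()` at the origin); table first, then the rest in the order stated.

table();
translate([495, -331, 0]) stool();
translate([495, 691, 0]) stool();
translate([-399, 180, 0]) stool();
translate([1389, 180, 0]) stool();
translate([0, 0, 717]) door_frame();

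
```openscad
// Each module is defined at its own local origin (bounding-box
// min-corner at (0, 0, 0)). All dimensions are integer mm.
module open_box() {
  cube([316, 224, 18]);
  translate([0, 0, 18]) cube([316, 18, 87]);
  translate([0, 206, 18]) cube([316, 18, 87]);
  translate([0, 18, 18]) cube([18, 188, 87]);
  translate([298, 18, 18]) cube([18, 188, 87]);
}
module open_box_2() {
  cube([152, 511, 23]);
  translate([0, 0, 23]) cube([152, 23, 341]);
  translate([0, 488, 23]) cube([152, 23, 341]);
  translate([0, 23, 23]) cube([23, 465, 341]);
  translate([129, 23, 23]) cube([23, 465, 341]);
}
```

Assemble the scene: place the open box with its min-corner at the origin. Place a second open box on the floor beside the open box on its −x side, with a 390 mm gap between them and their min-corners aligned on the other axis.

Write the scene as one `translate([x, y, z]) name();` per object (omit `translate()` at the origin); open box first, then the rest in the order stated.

open_box();
translate([-542, 0, 0]) open_box_2();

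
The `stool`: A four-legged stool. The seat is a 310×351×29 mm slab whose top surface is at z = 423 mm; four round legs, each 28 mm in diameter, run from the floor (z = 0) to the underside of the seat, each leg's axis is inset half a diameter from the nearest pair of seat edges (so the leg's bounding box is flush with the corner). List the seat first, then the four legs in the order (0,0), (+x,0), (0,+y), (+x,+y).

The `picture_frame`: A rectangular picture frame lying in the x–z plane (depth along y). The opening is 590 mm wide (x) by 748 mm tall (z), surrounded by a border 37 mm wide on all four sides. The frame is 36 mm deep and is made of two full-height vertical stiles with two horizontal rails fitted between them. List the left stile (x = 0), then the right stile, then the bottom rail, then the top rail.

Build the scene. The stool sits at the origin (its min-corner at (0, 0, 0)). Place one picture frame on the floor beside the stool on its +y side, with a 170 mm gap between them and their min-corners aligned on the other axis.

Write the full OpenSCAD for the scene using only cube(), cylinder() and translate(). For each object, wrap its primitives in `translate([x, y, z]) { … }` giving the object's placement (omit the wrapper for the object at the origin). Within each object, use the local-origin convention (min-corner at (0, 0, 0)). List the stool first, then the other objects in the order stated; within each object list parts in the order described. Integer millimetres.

translate([0, 0, 394]) cube([310, 351, 29]);
translate([14, 14, 0]) cylinder(h = 394, r = 14);
translate([296, 14, 0]) cylinder(h = 394, r = 14);
translate([14, 337, 0]) cylinder(h = 394, r = 14);
translate([296, 337, 0]) cylinder(h = 394, r = 14);
translate([0, 521, 0]) {
  cube([37, 36, 822]);
  translate([627, 0, 0]) cube([37, 36, 822]);
  translate([37, 0, 0]) cube([590, 36, 37]);
  translate([37, 0, 785]) cube([590, 36, 37]);
}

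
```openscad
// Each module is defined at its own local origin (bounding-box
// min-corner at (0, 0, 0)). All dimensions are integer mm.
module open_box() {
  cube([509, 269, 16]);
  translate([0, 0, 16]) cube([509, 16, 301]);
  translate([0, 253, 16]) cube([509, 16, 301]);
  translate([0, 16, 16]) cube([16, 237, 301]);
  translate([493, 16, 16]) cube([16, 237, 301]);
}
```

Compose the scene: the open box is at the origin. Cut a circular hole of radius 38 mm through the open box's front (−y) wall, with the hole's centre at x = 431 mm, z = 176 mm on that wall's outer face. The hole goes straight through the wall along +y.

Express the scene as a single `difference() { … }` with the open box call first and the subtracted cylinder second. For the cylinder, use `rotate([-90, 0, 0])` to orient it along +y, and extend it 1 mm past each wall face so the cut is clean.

difference() {
  open_box();
  translate([431, -1, 176]) rotate([-90, 0, 0]) cylinder(h = 18, r = 38);
}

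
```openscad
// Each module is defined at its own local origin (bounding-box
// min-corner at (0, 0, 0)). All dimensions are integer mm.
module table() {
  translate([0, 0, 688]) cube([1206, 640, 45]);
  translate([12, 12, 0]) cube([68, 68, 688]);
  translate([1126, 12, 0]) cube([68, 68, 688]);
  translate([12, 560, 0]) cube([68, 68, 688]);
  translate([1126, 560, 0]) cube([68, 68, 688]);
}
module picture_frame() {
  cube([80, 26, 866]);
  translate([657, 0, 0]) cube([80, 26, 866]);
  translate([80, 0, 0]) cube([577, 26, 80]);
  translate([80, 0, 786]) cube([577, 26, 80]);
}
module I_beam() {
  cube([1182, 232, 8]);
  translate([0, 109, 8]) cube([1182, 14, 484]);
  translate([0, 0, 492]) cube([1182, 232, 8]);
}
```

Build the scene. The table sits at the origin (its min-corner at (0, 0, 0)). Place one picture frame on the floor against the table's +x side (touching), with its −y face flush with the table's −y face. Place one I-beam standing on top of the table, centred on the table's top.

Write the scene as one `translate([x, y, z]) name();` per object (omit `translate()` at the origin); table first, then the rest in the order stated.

table();
translate([1206, 0, 0]) picture_frame();
translate([12, 204, 733]) I_beam();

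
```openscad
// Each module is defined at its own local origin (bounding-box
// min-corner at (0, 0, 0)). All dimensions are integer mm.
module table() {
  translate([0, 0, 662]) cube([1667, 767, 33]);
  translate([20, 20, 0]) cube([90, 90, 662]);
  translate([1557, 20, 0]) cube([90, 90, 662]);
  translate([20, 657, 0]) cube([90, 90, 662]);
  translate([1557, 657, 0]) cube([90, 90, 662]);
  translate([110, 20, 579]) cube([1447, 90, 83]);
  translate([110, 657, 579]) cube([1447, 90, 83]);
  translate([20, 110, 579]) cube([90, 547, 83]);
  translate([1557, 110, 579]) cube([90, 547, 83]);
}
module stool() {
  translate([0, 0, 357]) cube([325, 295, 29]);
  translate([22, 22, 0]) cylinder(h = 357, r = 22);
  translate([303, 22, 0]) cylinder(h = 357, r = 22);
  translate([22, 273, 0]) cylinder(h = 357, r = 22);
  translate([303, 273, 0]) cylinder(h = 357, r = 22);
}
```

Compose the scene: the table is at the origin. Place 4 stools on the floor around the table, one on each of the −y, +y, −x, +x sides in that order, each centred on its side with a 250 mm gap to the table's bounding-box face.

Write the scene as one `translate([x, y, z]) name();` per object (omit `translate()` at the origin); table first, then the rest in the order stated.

table();
translate([671, -545, 0]) stool();
translate([671, 1017, 0]) stool();
translate([-575, 236, 0]) stool();
translate([1917, 236, 0]) stool();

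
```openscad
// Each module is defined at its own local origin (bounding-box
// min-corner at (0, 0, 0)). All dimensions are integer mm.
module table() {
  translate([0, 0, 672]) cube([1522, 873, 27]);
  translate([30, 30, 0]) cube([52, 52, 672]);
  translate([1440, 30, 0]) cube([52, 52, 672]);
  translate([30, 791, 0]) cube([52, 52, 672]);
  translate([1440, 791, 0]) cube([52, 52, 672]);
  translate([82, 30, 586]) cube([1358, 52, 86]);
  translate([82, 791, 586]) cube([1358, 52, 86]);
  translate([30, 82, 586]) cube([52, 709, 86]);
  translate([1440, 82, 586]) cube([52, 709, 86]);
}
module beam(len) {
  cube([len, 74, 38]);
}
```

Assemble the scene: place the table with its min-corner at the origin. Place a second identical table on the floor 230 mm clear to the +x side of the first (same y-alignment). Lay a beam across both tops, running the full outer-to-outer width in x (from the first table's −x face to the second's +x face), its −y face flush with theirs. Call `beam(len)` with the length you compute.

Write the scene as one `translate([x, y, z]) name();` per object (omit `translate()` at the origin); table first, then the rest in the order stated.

table();
translate([1752, 0, 0]) table();
translate([0, 0, 699]) beam(3274);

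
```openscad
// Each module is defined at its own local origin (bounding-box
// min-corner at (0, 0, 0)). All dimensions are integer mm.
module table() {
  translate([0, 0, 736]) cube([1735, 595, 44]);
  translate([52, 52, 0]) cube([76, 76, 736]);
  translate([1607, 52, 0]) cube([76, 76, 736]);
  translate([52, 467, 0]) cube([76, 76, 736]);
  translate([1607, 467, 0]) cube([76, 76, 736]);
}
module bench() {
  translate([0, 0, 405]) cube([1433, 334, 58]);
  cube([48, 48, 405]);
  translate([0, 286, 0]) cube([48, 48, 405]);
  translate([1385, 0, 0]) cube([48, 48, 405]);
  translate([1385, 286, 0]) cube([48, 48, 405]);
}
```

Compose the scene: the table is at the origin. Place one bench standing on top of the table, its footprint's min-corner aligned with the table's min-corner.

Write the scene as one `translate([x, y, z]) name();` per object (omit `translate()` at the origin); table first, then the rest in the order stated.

table();
translate([0, 0, 780]) bench();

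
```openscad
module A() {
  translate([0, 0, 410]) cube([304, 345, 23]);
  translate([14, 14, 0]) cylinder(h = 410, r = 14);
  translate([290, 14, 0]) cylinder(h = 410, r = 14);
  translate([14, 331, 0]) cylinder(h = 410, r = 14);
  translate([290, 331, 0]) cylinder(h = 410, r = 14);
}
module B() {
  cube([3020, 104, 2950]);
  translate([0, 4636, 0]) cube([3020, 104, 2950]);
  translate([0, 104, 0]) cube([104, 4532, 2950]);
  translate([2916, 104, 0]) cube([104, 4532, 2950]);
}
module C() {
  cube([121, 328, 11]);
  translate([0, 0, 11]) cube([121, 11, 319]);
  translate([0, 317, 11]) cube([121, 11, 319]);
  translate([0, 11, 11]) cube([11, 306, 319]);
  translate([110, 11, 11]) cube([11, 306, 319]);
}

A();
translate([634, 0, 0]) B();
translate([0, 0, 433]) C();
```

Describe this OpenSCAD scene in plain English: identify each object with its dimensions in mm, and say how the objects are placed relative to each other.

A is a four-legged stool. The seat is 304×345 mm, 23 mm thick, top at z = 433 mm. It stands on four round legs, each 28 mm in diameter, from z = 0 to the seat underside, each leg's axis is inset half a diameter from the nearest pair of seat edges (so the leg's bounding box is flush with the corner).

B is a box-shaped house frame (walls only): outside footprint 3020×4740 mm, wall height 2950 mm, wall thickness 104 mm. The two y-facing walls run the full x-width; the two x-facing walls fit between the inner faces of the y-facing walls.

C is an open storage box with external size 121×328×330 mm and wall thickness 11 mm (the base is also 11 mm thick). The base covers the whole footprint; the four walls stand on the base, with the y-facing walls full-width and the x-facing walls fitting between their inner faces.

The house frame is on the floor beside the stool on its +x side. The open box is on top of the stool.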